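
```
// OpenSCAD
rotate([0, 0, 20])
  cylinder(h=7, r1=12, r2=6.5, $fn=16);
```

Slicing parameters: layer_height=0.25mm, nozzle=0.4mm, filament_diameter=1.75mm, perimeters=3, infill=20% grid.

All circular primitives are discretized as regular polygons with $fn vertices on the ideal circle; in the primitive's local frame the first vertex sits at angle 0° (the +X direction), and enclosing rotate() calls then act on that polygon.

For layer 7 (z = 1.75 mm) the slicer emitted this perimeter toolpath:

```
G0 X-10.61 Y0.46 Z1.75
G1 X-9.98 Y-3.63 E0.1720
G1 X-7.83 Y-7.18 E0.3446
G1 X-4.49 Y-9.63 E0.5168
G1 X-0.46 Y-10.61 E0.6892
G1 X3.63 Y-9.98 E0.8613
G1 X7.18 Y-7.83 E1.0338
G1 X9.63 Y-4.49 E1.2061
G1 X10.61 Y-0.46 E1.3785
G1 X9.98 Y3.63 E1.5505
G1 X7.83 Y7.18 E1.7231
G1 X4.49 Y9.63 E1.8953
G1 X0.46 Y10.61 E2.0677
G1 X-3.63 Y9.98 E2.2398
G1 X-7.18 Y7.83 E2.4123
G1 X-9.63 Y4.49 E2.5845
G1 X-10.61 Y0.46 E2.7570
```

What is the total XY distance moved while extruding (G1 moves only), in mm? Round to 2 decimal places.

Sum the Euclidean lengths of each G1 segment: total = 66.31 mm.

66.31 mm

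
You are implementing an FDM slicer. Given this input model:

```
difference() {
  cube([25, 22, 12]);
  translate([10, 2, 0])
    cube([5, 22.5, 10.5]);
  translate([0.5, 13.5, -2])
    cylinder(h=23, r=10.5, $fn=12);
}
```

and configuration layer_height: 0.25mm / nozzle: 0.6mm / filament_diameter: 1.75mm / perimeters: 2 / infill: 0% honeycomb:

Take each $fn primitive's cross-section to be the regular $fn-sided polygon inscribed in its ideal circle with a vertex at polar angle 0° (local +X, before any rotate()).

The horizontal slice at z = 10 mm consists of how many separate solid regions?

At z = 10 mm: the 25×22 cube contributes its full rectangle; the 5×22.5 cube at (10, 2) contributes its full rectangle; the cylinder at (0.5, 13.5): section is a regular 12-gon, circumradius r=10.5; Taking the first minus the rest: starting from the 25×22 cube, the 5×22.5 cube at (10, 2) partially overlaps it — only the 100.00 mm² overlap (of its 112.50 mm²) is removed, clipping the outline; the r=10.5 cylinder at (0.5, 13.5) partially overlaps it — only the 164.13 mm² overlap (of its 330.75 mm²) is removed, clipping the outline — 2 connected regions. The result has 2 disconnected regions.

2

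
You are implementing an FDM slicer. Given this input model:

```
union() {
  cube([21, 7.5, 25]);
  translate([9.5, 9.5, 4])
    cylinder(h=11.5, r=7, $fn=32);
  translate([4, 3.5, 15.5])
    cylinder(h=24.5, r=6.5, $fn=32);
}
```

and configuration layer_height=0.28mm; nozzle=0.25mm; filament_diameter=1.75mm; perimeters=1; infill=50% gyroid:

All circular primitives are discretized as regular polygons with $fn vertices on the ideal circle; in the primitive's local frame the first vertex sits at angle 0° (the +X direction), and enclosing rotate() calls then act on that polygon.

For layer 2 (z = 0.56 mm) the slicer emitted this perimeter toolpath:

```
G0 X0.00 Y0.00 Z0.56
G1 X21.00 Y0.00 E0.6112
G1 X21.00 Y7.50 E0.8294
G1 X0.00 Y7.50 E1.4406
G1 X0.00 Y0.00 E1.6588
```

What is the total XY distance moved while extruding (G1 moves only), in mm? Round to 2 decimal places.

Sum the Euclidean lengths of each G1 segment: total = 57.00 mm.

57.00 mm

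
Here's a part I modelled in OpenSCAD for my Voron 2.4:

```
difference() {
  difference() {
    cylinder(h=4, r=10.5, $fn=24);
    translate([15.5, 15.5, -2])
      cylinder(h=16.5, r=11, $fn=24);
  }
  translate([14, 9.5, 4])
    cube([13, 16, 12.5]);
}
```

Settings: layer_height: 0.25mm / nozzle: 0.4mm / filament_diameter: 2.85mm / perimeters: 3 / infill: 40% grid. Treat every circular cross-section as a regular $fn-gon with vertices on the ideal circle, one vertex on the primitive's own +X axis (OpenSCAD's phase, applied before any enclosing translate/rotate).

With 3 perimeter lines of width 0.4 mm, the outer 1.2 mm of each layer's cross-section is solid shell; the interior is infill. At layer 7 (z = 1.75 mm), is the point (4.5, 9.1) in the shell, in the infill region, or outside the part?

At z = 1.75 mm: the r=10.5 cylinder gives a regular 24-gon of circumradius 10.5 (constant along its height); the r=11 cylinder at (15.5, 15.5) gives a regular 24-gon of circumradius 11 (constant along its height); After the difference (first − rest): starting from the r=10.5 cylinder, the r=11 cylinder at (15.5, 15.5) misses the remaining region (no effect) — 1 connected region; the cube at (14, 9.5) is absent (z outside [4, 16.5]); After the difference (first − rest): none of the subtracted shapes is present at this height, so that combined region is unchanged — 1 connected region. Overall, the cross-section is a single solid region. The nearest boundary edge runs (2.72, 10.14)→(5.25, 9.09); distance from the point to it = 0.28 mm. The point is inside the cross-section, 0.28 mm from the nearest boundary — within the 1.2 mm shell band (3 × 0.4).

shell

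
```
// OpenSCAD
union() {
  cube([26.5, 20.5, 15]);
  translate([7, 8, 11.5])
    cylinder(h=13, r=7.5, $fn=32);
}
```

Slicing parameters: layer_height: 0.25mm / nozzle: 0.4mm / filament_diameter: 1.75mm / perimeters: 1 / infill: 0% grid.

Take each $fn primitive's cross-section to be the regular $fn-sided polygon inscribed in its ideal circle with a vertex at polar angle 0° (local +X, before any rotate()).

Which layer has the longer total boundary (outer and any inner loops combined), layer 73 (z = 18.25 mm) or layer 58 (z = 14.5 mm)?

Layer 73 (z = 18.25): the cube does not reach this height (z outside [0, 15]); the cylinder at (7, 8): section is a regular 32-gon, circumradius r=7.5 (perimeter = 2·32·7.500·sin(180°/32) = 47.05 mm); Merging all regions: only the r=7.5 cylinder at (7, 8) is present, so the union is just that shape — boundary = 47.05 mm. So its perimeter = 47.05 mm. Layer 58 (z = 14.5): the cube is present — its section is the full 26.5×20.5 rectangle (perimeter 94.00 mm); the r=7.5 cylinder at (7, 8) gives a regular 32-gon of circumradius 7.5 (constant along its height) (perimeter = 2·32·7.500·sin(180°/32) = 47.05 mm); Combining (union): the regions partially overlap (shared area 173.91 mm²), so the edge portions inside another operand are dropped and the merged outline is re-measured after clipping — boundary = 94.12 mm. So its perimeter = 94.12 mm. Layer 58 is larger (94.12 vs 47.05 mm).

layer 58 (z = 14.5 mm)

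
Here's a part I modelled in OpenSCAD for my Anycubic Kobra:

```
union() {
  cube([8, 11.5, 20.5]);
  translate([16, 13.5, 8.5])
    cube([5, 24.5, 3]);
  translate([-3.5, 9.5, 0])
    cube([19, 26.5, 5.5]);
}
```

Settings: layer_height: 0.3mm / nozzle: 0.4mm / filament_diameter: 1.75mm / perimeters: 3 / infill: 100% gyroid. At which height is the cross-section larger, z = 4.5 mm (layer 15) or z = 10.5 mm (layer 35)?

layer 15 (z = 4.5 mm)

Layer 15 (z = 4.5): the cube (footprint 8×11.5) is included at this height (area 92.00 mm²); the cube at (16, 13.5) does not reach this height (z outside [8.5, 11.5]); the 19×26.5 cube at (-3.5, 9.5) contributes its full rectangle (area 503.50 mm²); Merging all regions: the regions partially overlap — summed areas 595.50 mm² minus the doubly-counted overlap 16.00 mm² gives 579.50 mm² — area = 579.50 mm². So its area = 579.50 mm². Layer 35 (z = 10.5): the 8×11.5 cube contributes its full rectangle (area 92.00 mm²); the 5×24.5 cube at (16, 13.5) contributes its full rectangle (area 122.50 mm²); the cube at (-3.5, 9.5) does not reach this height (z outside [0, 5.5]); Merging all regions: the 2 present regions are separate (no shared area or edge), so areas and boundary lengths simply add and each stays a separate island — area = 214.50 mm². So its area = 214.50 mm². Layer 15 is larger (579.50 vs 214.50 mm²).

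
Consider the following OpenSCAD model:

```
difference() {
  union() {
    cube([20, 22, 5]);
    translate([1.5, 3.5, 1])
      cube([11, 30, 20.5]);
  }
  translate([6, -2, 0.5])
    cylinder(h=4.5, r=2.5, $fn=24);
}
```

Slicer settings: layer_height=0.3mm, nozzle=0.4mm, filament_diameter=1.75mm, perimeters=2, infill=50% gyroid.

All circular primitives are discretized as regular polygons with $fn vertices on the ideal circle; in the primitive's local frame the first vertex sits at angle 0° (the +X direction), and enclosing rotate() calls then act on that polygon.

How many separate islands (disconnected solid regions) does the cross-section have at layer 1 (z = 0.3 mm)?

At z = 0.3 mm: the cube (footprint 20×22) is included at this height; the cube at (1.5, 3.5) is not intersected at this z (z outside [1, 21.5]); Merging all regions: only the 20×22 cube is present, so the union is just that shape — 1 connected region; the cylinder at (6, -2) is not intersected at this z (z outside [0.5, 5]); After the difference (first − rest): none of the subtracted shapes is present at this height, so that combined region is unchanged — 1 connected region. Overall, the cross-section is a single solid region. Island count = 1.

1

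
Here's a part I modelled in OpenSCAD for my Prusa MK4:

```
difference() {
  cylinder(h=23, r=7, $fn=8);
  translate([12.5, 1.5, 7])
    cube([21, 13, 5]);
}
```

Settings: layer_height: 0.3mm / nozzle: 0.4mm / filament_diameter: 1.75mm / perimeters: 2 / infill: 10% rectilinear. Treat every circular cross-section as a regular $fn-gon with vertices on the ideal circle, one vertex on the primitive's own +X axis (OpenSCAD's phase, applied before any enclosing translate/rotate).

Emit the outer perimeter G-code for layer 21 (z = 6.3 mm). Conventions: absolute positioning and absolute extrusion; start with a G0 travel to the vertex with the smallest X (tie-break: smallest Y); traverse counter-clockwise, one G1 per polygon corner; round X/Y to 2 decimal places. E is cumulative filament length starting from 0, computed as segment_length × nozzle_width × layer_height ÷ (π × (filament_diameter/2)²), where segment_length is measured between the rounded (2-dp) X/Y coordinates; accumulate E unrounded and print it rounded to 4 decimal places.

G0 X-7.00 Y0.00 Z6.30
G1 X-4.95 Y-4.95 E0.2673
G1 X0.00 Y-7.00 E0.5346
G1 X4.95 Y-4.95 E0.8019
G1 X7.00 Y0.00 E1.0692
G1 X4.95 Y4.95 E1.3365
G1 X0.00 Y7.00 E1.6038
G1 X-4.95 Y4.95 E1.8711
G1 X-7.00 Y0.00 E2.1384

At z = 6.3 mm: the r=7 cylinder gives a regular 8-gon of circumradius 7 (constant along its height); the cube at (12.5, 1.5) does not reach this height (z outside [7, 12]); Subtracting the remaining from the first: none of the subtracted shapes is present at this height, so the r=7 cylinder is unchanged — 1 connected region. The outline is a single polygon with 8 vertices. Extrusion per mm of travel: 0.4 × 0.3 / (π × 0.875²) = 0.049890. Accumulating E over each segment gives final E = 2.1384.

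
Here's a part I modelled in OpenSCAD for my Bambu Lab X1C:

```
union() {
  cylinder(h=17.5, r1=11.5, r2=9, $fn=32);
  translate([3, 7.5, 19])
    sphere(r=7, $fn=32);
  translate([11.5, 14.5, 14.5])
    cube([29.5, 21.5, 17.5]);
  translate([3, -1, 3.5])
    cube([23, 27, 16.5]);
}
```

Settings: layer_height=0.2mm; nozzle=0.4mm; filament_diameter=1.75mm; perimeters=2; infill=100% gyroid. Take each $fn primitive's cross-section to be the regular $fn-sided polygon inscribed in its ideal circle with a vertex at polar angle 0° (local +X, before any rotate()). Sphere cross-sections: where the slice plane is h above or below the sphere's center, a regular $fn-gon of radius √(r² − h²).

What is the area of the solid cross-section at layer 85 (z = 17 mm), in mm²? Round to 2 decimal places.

1328.01 mm²

At z = 17 mm: the cone: at t=0.971 of its height the radius interpolates to r₁+(r₂−r₁)t = 9.071, giving a regular 32-gon of that circumradius (area = (32/2)·9.071²·sin(360°/32) = 256.87 mm²); the r=7 sphere at (3, 7.5) contributes a regular 32-gon of circumradius √(7²−2²) = 6.708 (area = (32/2)·6.708²·sin(360°/32) = 140.47 mm²); the 29.5×21.5 cube at (11.5, 14.5) contributes its full rectangle (area 634.25 mm²); the 23×27 cube at (3, -1) contributes its full rectangle (area 621.00 mm²); Combining (union): the regions partially overlap — summed areas 1652.58 mm² minus the doubly-counted overlap 324.57 mm² gives 1328.01 mm² — area = 1328.01 mm². Overall, the cross-section is a single solid region. Net area = 1328.01 mm².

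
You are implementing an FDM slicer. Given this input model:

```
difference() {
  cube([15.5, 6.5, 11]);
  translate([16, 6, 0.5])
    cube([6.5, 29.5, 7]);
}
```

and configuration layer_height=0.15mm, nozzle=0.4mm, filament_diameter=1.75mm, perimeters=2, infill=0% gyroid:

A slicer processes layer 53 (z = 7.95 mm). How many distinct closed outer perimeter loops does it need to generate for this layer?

1

At z = 7.95 mm: the cube is present — its section is the full 15.5×6.5 rectangle; the cube at (16, 6) does not reach this height (z outside [0.5, 7.5]); Taking the first minus the rest: none of the subtracted shapes is present at this height, so the 15.5×6.5 cube is unchanged — 1 connected region. The result has 1 disconnected region.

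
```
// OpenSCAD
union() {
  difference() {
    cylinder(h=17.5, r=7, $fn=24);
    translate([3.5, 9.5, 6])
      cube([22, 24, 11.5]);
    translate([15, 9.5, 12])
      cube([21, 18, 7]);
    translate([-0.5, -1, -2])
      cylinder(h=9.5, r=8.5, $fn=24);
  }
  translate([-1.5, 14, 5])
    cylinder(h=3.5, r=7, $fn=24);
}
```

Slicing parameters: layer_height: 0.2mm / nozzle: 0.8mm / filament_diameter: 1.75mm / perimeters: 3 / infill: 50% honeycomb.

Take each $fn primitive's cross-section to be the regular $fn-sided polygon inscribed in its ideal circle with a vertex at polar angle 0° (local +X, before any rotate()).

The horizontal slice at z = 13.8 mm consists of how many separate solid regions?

At z = 13.8 mm: the cylinder: section is a regular 24-gon, circumradius r=7; the cube at (3.5, 9.5) (footprint 22×24) is included at this height; the cube at (15, 9.5) is present — its section is the full 21×18 rectangle; the cylinder at (-0.5, -1) does not reach this height (z outside [-2, 7.5]); Taking the first minus the rest: starting from the r=7 cylinder, the 22×24 cube at (3.5, 9.5) misses the remaining region (no effect); the 21×18 cube at (15, 9.5) misses the remaining region (no effect) — 1 connected region; the cylinder at (-1.5, 14) does not reach this height (z outside [5, 8.5]); Combining (union): only the result so far is present, so the union is just that shape — 1 connected region. The result has 1 disconnected region.

1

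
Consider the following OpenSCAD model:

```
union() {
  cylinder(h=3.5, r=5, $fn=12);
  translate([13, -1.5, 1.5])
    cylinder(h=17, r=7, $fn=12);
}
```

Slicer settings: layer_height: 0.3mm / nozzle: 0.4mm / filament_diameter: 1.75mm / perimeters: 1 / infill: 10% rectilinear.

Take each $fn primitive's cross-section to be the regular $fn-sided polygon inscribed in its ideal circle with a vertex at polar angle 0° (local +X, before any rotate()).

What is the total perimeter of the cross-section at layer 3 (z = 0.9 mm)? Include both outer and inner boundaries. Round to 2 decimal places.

At z = 0.9 mm: the r=5 cylinder gives a regular 12-gon of circumradius 5 (constant along its height) (perimeter = 2·12·5.000·sin(180°/12) = 31.06 mm); the cylinder at (13, -1.5) is absent (z outside [1.5, 18.5]); Merging all regions: only the r=5 cylinder is present, so the union is just that shape — boundary = 31.06 mm. Overall, the cross-section is a single solid region. Total boundary length (outer) = 31.06 mm.

31.06 mm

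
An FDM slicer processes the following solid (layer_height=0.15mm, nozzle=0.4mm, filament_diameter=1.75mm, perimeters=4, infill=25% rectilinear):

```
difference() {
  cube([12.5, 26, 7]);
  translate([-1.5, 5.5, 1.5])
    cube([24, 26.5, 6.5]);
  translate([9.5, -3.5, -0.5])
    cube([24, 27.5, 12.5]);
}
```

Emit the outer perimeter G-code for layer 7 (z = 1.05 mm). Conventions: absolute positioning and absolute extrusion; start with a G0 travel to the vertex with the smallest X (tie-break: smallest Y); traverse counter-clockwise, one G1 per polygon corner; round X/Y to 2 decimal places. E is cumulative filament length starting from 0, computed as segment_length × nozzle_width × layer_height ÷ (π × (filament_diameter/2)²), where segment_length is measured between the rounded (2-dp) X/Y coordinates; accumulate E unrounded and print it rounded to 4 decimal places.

At z = 1.05 mm: the 12.5×26 cube contributes its full rectangle; the cube at (-1.5, 5.5) is not intersected at this z (z outside [1.5, 8]); the cube at (9.5, -3.5) is present — its section is the full 24×27.5 rectangle; After the difference (first − rest): starting from the 12.5×26 cube, the 24×27.5 cube at (9.5, -3.5) partially overlaps it — only the 72.00 mm² overlap (of its 660.00 mm²) is removed, clipping the outline — 1 connected region. The outline is a single polygon with 6 vertices. Extrusion per mm of travel: 0.4 × 0.15 / (π × 0.875²) = 0.024945. Accumulating E over each segment gives final E = 1.9208.

G0 X0.00 Y0.00 Z1.05
G1 X9.50 Y0.00 E0.2370
G1 X9.50 Y24.00 E0.8357
G1 X12.50 Y24.00 E0.9105
G1 X12.50 Y26.00 E0.9604
G1 X0.00 Y26.00 E1.2722
G1 X0.00 Y0.00 E1.9208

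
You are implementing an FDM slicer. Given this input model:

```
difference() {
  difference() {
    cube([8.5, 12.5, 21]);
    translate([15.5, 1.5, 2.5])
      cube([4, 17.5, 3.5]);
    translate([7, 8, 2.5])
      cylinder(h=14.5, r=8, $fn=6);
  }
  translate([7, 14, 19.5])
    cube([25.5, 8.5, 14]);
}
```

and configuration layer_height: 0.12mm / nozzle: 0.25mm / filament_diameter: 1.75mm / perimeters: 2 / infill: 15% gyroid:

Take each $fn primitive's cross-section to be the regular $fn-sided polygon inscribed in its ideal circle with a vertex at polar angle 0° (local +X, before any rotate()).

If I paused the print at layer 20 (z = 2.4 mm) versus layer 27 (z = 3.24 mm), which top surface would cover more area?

Layer 20 (z = 2.4): the 8.5×12.5 cube contributes its full rectangle (area 106.25 mm²); the cube at (15.5, 1.5) does not reach this height (z outside [2.5, 6]); the cylinder at (7, 8) is not intersected at this z (z outside [2.5, 17]); After the difference (first − rest): none of the subtracted shapes is present at this height, so the 8.5×12.5 cube is unchanged — area = 106.25 mm²; the cube at (7, 14) is absent (z outside [19.5, 33.5]); Subtracting the remaining from the first: none of the subtracted shapes is present at this height, so that combined region is unchanged — area = 106.25 mm². So its area = 106.25 mm². Layer 27 (z = 3.24): the 8.5×12.5 cube contributes its full rectangle (area 106.25 mm²); the cube at (15.5, 1.5) (footprint 4×17.5) is included at this height (area 70.00 mm²); the r=8 cylinder at (7, 8) gives a regular 6-gon of circumradius 8 (constant along its height) (area = (6/2)·8.000²·sin(360°/6) = 166.28 mm²); Taking the first minus the rest: starting from the 8.5×12.5 cube (106.25 mm²), the 4×17.5 cube at (15.5, 1.5) misses the remaining region (no effect); the r=8 cylinder at (7, 8) partially overlaps it — only the 87.13 mm² overlap (of its 166.28 mm²) is removed, clipping the outline — area = 19.12 mm²; the cube at (7, 14) does not reach this height (z outside [19.5, 33.5]); Taking the first minus the rest: none of the subtracted shapes is present at this height, so the result so far is unchanged — area = 19.12 mm². So its area = 19.12 mm². Layer 20 is larger (106.25 vs 19.12 mm²).

layer 20 (z = 2.4 mm)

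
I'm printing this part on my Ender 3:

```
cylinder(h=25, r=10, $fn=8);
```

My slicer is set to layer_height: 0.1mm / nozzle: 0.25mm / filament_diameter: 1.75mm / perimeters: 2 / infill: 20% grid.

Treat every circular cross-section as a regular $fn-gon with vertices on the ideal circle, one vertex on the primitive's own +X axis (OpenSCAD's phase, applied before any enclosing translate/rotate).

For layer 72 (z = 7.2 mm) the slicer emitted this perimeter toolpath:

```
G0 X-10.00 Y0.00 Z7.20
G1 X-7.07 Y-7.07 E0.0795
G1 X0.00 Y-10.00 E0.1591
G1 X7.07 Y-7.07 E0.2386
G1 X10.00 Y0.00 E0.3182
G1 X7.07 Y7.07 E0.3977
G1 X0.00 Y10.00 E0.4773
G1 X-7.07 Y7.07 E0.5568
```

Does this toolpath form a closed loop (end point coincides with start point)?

Start point (G0): (-10.00, 0.00). End point (last G1): the path does not return to the start — open.

no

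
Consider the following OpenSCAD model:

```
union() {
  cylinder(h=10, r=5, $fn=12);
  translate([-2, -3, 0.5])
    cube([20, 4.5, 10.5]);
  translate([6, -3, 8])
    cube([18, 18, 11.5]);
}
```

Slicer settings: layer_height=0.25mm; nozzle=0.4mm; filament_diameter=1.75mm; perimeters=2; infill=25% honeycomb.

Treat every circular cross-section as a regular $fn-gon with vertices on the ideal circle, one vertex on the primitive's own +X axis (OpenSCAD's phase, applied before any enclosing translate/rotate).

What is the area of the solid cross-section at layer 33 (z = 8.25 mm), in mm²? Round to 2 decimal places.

At z = 8.25 mm: the r=5 cylinder contributes a regular 12-gon of circumradius 5 (area = (12/2)·5.000²·sin(360°/12) = 75.00 mm²); the 20×4.5 cube at (-2, -3) contributes its full rectangle (area 90.00 mm²); the cube at (6, -3) (footprint 18×18) is included at this height (area 324.00 mm²); Merging all regions: the regions partially overlap — summed areas 489.00 mm² minus the doubly-counted overlap 83.90 mm² gives 405.10 mm² — area = 405.10 mm². Overall, the cross-section is a single solid region. Net area = 405.10 mm².

405.10 mm²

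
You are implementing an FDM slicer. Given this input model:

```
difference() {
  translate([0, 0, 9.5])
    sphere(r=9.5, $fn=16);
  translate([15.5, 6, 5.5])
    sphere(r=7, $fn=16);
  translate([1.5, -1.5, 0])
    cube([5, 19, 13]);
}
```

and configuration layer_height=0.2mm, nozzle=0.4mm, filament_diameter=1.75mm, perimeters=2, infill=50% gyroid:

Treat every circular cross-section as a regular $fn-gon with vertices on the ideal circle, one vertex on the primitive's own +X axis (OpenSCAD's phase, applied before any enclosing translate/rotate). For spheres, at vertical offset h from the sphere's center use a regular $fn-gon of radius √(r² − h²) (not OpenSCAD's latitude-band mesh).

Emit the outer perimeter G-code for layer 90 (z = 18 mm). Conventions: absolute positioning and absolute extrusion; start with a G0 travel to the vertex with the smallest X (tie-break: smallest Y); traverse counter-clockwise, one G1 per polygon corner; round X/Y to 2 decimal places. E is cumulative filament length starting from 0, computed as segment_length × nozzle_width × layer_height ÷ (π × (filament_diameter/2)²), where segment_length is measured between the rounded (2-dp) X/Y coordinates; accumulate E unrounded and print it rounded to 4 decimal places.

G0 X-4.24 Y0.00 Z18.00
G1 X-3.92 Y-1.62 E0.0549
G1 X-3.00 Y-3.00 E0.1101
G1 X-1.62 Y-3.92 E0.1652
G1 X0.00 Y-4.24 E0.2202
G1 X1.62 Y-3.92 E0.2751
G1 X3.00 Y-3.00 E0.3303
G1 X3.92 Y-1.62 E0.3854
G1 X4.24 Y0.00 E0.4403
G1 X3.92 Y1.62 E0.4953
G1 X3.00 Y3.00 E0.5504
G1 X1.62 Y3.92 E0.6056
G1 X0.00 Y4.24 E0.6605
G1 X-1.62 Y3.92 E0.7154
G1 X-3.00 Y3.00 E0.7706
G1 X-3.92 Y1.62 E0.8258
G1 X-4.24 Y0.00 E0.8807

At z = 18 mm: the r=9.5 sphere slices to a regular 16-gon of circumradius 4.243 (√(r²−h²) with h=8.5 from center); the sphere at (15.5, 6) is absent (|z−center|=12.500 > r=7); the cube at (1.5, -1.5) is absent (z outside [0, 13]); Subtracting the remaining from the first: none of the subtracted shapes is present at this height, so the r=9.5 sphere is unchanged — 1 connected region. The outline is a single polygon with 16 vertices. Extrusion per mm of travel: 0.4 × 0.2 / (π × 0.875²) = 0.033260. Accumulating E over each segment gives final E = 0.8807.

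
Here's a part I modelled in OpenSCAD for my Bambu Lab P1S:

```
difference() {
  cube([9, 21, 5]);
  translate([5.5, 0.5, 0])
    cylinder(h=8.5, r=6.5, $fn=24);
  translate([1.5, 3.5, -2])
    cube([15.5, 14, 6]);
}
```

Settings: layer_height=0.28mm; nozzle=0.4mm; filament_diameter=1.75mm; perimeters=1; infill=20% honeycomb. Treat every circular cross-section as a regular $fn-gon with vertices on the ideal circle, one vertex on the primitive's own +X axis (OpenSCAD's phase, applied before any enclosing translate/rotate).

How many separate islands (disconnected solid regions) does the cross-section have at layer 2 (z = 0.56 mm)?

1

At z = 0.56 mm: the cube (footprint 9×21) is included at this height; the r=6.5 cylinder at (5.5, 0.5) contributes a regular 24-gon of circumradius 6.5; the 15.5×14 cube at (1.5, 3.5) contributes its full rectangle; After the difference (first − rest): starting from the 9×21 cube, the r=6.5 cylinder at (5.5, 0.5) partially overlaps it — only the 56.55 mm² overlap (of its 131.22 mm²) is removed, clipping the outline; the 15.5×14 cube at (1.5, 3.5) partially overlaps it — only the 81.95 mm² overlap (of its 217.00 mm²) is removed, clipping the outline — 1 connected region. Overall, the cross-section is a single solid region. Island count = 1.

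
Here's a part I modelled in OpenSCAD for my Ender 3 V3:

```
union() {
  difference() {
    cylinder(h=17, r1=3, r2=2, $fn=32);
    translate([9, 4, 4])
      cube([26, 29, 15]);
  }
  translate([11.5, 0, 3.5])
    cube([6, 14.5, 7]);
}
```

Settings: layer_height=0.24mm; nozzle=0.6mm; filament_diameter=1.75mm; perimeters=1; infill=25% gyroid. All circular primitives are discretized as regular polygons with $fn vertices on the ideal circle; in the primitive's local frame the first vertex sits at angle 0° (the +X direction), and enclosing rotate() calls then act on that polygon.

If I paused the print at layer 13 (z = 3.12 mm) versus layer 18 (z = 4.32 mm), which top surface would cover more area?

layer 18 (z = 4.32 mm)

Layer 13 (z = 3.12): the cone: at t=0.184 of its height the radius interpolates to r₁+(r₂−r₁)t = 2.816, giving a regular 32-gon of that circumradius (area = (32/2)·2.816²·sin(360°/32) = 24.76 mm²); the cube at (9, 4) is absent (z outside [4, 19]); Subtracting the remaining from the first: none of the subtracted shapes is present at this height, so the cone is unchanged — area = 24.76 mm²; the cube at (11.5, 0) is not intersected at this z (z outside [3.5, 10.5]); Combining (union): only the result so far is present, so the union is just that shape — area = 24.76 mm². So its area = 24.76 mm². Layer 18 (z = 4.32): the cone: at t=0.254 of its height the radius interpolates to r₁+(r₂−r₁)t = 2.746, giving a regular 32-gon of that circumradius (area = (32/2)·2.746²·sin(360°/32) = 23.54 mm²); the cube at (9, 4) is present — its section is the full 26×29 rectangle (area 754.00 mm²); Subtracting the remaining from the first: starting from the cone (23.54 mm²), the 26×29 cube at (9, 4) misses the remaining region (no effect) — area = 23.54 mm²; the 6×14.5 cube at (11.5, 0) contributes its full rectangle (area 87.00 mm²); Taking the union: the 2 present regions are separate (no shared area or edge), so areas and boundary lengths simply add and each stays a separate island — area = 110.54 mm². So its area = 110.54 mm². Layer 18 is larger (110.54 vs 24.76 mm²).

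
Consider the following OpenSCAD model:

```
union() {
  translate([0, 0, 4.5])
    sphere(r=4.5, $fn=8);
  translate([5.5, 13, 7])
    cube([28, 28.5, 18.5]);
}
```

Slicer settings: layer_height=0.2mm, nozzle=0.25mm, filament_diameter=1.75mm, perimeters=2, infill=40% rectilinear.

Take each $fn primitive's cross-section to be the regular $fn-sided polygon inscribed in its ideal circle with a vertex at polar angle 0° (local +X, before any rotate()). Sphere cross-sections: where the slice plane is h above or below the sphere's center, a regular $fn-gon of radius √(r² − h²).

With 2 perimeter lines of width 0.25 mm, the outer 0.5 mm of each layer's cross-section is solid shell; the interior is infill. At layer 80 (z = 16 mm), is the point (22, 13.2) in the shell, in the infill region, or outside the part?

shell

At z = 16 mm: the sphere does not reach this height (|z−center|=11.500 > r=4.5); the cube at (5.5, 13) is present — its section is the full 28×28.5 rectangle; Combining (union): only the 28×28.5 cube at (5.5, 13) is present, so the union is just that shape — 1 connected region. Overall, the cross-section is a single solid region. The nearest boundary edge runs (5.50, 13.00)→(33.50, 13.00); distance from the point to it = 0.20 mm. The point is inside the cross-section, 0.20 mm from the nearest boundary — within the 0.5 mm shell band (2 × 0.25).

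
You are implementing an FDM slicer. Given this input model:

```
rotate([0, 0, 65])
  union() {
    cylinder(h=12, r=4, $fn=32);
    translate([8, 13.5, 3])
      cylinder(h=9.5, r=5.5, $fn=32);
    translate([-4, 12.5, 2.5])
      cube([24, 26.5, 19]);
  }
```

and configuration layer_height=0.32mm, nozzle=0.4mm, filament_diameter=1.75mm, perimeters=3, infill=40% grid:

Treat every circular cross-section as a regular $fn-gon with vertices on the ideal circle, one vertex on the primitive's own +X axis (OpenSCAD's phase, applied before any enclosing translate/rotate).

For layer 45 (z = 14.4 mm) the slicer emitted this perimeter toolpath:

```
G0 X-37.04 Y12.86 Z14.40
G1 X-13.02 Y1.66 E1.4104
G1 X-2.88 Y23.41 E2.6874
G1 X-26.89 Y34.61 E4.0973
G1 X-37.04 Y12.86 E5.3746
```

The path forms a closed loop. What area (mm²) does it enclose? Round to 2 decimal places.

Apply the shoelace formula to the sequence of (X, Y) vertices; enclosed area = 635.95 mm².

635.95 mm²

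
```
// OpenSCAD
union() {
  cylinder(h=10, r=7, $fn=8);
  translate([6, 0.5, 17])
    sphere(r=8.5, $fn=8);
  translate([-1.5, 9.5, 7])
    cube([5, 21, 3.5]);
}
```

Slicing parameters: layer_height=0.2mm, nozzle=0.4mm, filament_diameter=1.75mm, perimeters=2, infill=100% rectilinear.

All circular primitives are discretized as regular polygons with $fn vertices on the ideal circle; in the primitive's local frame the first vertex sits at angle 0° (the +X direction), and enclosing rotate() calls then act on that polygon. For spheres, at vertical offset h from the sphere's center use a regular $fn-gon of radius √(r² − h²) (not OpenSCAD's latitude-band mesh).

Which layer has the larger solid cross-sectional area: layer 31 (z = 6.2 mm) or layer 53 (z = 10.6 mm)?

Layer 31 (z = 6.2): the cylinder: section is a regular 8-gon, circumradius r=7 (area = (8/2)·7.000²·sin(360°/8) = 138.59 mm²); the sphere at (6, 0.5) is not intersected at this z (|z−center|=10.800 > r=8.5); the cube at (-1.5, 9.5) is absent (z outside [7, 10.5]); Merging all regions: only the r=7 cylinder is present, so the union is just that shape — area = 138.59 mm². So its area = 138.59 mm². Layer 53 (z = 10.6): the cylinder is absent (z outside [0, 10]); the r=8.5 sphere at (6, 0.5) slices to a regular 8-gon of circumradius 5.594 (√(r²−h²) with h=6.4 from center) (area = (8/2)·5.594²·sin(360°/8) = 88.50 mm²); the cube at (-1.5, 9.5) does not reach this height (z outside [7, 10.5]); Taking the union: only the r=8.5 sphere at (6, 0.5) is present, so the union is just that shape — area = 88.50 mm². So its area = 88.50 mm². Layer 31 is larger (138.59 vs 88.50 mm²).

layer 31 (z = 6.2 mm)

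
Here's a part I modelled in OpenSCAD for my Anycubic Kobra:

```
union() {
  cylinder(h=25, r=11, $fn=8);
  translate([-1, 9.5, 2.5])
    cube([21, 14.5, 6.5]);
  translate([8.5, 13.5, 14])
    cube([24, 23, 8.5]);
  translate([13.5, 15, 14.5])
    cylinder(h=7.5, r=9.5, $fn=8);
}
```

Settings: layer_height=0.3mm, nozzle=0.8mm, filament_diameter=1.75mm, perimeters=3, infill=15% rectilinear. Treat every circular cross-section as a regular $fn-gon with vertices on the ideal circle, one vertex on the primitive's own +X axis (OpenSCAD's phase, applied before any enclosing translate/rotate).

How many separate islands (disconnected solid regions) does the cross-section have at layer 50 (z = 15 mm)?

At z = 15 mm: the r=11 cylinder gives a regular 8-gon of circumradius 11 (constant along its height); the cube at (-1, 9.5) is not intersected at this z (z outside [2.5, 9]); the cube at (8.5, 13.5) is present — its section is the full 24×23 rectangle; the r=9.5 cylinder at (13.5, 15) gives a regular 8-gon of circumradius 9.5 (constant along its height); Taking the union: the regions partially overlap (shared area 127.42 mm²), so overlapping operands fuse into one piece — 2 connected regions. Overall, the cross-section has 2 separate islands. Island count = 2.

2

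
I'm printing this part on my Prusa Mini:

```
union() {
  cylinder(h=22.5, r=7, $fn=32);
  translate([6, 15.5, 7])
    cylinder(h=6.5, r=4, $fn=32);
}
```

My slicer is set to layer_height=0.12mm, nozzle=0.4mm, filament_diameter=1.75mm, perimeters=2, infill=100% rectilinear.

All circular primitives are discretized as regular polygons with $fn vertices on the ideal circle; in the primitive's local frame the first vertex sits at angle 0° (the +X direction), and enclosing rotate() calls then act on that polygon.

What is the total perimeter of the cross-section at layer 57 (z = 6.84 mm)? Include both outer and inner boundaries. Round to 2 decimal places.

43.91 mm

At z = 6.84 mm: the r=7 cylinder contributes a regular 32-gon of circumradius 7 (perimeter = 2·32·7.000·sin(180°/32) = 43.91 mm); the cylinder at (6, 15.5) does not reach this height (z outside [7, 13.5]); Combining (union): only the r=7 cylinder is present, so the union is just that shape — boundary = 43.91 mm. Overall, the cross-section is a single solid region. Total boundary length (outer) = 43.91 mm.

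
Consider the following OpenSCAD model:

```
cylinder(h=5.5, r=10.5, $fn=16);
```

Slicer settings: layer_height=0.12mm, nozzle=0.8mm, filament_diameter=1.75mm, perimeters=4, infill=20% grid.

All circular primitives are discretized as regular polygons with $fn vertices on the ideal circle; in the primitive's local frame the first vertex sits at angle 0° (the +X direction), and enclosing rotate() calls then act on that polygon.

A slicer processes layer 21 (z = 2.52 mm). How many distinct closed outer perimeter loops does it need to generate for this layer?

1

At z = 2.52 mm: the r=10.5 cylinder contributes a regular 16-gon of circumradius 10.5. The result has 1 disconnected region.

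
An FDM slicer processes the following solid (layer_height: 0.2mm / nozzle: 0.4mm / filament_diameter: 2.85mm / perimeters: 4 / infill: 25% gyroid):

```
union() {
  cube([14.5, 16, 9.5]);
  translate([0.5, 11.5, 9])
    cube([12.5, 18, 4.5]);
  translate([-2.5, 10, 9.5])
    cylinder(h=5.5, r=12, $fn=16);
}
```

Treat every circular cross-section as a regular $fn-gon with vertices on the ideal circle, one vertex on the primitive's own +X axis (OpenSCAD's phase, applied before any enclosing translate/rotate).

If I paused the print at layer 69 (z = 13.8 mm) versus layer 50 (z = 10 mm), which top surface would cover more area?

Layer 69 (z = 13.8): the cube does not reach this height (z outside [0, 9.5]); the cube at (0.5, 11.5) does not reach this height (z outside [9, 13.5]); the r=12 cylinder at (-2.5, 10) contributes a regular 16-gon of circumradius 12 (area = (16/2)·12.000²·sin(360°/16) = 440.85 mm²); Combining (union): only the r=12 cylinder at (-2.5, 10) is present, so the union is just that shape — area = 440.85 mm². So its area = 440.85 mm². Layer 50 (z = 10): the cube does not reach this height (z outside [0, 9.5]); the cube at (0.5, 11.5) is present — its section is the full 12.5×18 rectangle (area 225.00 mm²); the r=12 cylinder at (-2.5, 10) contributes a regular 16-gon of circumradius 12 (area = (16/2)·12.000²·sin(360°/16) = 440.85 mm²); Combining (union): the regions partially overlap — summed areas 665.85 mm² minus the doubly-counted overlap 61.83 mm² gives 604.02 mm² — area = 604.02 mm². So its area = 604.02 mm². Layer 50 is larger (604.02 vs 440.85 mm²).

layer 50 (z = 10 mm)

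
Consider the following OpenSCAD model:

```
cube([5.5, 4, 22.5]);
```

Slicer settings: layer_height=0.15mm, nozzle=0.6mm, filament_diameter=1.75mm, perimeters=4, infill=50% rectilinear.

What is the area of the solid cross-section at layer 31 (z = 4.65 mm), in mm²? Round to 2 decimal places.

22.00 mm²

At z = 4.65 mm: the cube is present — its section is the full 5.5×4 rectangle (area 22.00 mm²). Overall, the cross-section is a single solid region. Net area = 22.00 mm².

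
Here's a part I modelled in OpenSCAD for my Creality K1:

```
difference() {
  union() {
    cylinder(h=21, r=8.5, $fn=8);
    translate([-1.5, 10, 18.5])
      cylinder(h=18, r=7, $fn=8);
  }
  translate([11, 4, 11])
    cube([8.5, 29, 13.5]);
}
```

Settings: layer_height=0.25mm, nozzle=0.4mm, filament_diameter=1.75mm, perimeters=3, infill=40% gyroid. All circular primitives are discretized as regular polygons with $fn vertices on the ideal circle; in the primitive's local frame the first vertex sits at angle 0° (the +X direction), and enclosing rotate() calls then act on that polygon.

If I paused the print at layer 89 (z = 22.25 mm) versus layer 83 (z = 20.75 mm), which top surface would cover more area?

layer 83 (z = 20.75 mm)

Layer 89 (z = 22.25): the cylinder does not reach this height (z outside [0, 21]); the r=7 cylinder at (-1.5, 10) contributes a regular 8-gon of circumradius 7 (area = (8/2)·7.000²·sin(360°/8) = 138.59 mm²); Taking the union: only the r=7 cylinder at (-1.5, 10) is present, so the union is just that shape — area = 138.59 mm²; the cube at (11, 4) is present — its section is the full 8.5×29 rectangle (area 246.50 mm²); Taking the first minus the rest: starting from the result so far (138.59 mm²), the 8.5×29 cube at (11, 4) misses the remaining region (no effect) — area = 138.59 mm². So its area = 138.59 mm². Layer 83 (z = 20.75): the r=8.5 cylinder contributes a regular 8-gon of circumradius 8.5 (area = (8/2)·8.500²·sin(360°/8) = 204.35 mm²); the cylinder at (-1.5, 10): section is a regular 8-gon, circumradius r=7 (area = (8/2)·7.000²·sin(360°/8) = 138.59 mm²); Merging all regions: the regions partially overlap — summed areas 342.95 mm² minus the doubly-counted overlap 33.75 mm² gives 309.20 mm² — area = 309.20 mm²; the 8.5×29 cube at (11, 4) contributes its full rectangle (area 246.50 mm²); Subtracting the remaining from the first: starting from the result so far (309.20 mm²), the 8.5×29 cube at (11, 4) misses the remaining region (no effect) — area = 309.20 mm². So its area = 309.20 mm². Layer 83 is larger (309.20 vs 138.59 mm²).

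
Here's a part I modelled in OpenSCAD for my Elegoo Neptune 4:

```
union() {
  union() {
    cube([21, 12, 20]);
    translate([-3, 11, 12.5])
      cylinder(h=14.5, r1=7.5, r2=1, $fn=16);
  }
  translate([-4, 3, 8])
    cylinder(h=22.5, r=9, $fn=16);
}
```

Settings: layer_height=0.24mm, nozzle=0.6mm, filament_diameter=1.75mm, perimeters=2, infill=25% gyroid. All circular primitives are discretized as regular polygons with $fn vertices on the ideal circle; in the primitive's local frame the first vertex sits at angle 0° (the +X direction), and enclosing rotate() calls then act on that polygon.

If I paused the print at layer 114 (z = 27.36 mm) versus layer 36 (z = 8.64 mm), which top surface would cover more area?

Layer 114 (z = 27.36): the cube does not reach this height (z outside [0, 20]); the cone at (-3, 11) does not reach this height (z outside [12.5, 27]); Taking the union: nothing is present at this height; the r=9 cylinder at (-4, 3) gives a regular 16-gon of circumradius 9 (constant along its height) (area = (16/2)·9.000²·sin(360°/16) = 247.98 mm²); Taking the union: only the r=9 cylinder at (-4, 3) is present, so the union is just that shape — area = 247.98 mm². So its area = 247.98 mm². Layer 36 (z = 8.64): the 21×12 cube contributes its full rectangle (area 252.00 mm²); the cone at (-3, 11) is not intersected at this z (z outside [12.5, 27]); Taking the union: only the 21×12 cube is present, so the union is just that shape — area = 252.00 mm²; the r=9 cylinder at (-4, 3) gives a regular 16-gon of circumradius 9 (constant along its height) (area = (16/2)·9.000²·sin(360°/16) = 247.98 mm²); Merging all regions: the regions partially overlap — summed areas 499.98 mm² minus the doubly-counted overlap 41.76 mm² gives 458.22 mm² — area = 458.22 mm². So its area = 458.22 mm². Layer 36 is larger (458.22 vs 247.98 mm²).

layer 36 (z = 8.64 mm)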